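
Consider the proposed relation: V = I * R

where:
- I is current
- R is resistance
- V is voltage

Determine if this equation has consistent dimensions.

Yes

I (current) has dimensions [I].
R (resistance) has dimensions [I^-2 L^2 M T^-3].
V (voltage) has dimensions [I^-1 L^2 M T^-3].

Left side: [I^-1 L^2 M T^-3]
Right side: [I^-1 L^2 M T^-3]

Both sides have the same dimensions, so the equation is dimensionally consistent.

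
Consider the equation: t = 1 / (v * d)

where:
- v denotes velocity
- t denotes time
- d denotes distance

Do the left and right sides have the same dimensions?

No

v (velocity) has dimensions [L T^-1].
t (time) has dimensions [T].
d (distance) has dimensions [L].

Left side: [T]
Right side: [L^-2 T]

The two sides have different dimensions, so the equation is NOT dimensionally consistent.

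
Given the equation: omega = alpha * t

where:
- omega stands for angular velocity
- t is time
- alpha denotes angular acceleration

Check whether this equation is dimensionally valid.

Yes

omega (angular velocity) has dimensions [T^-1].
t (time) has dimensions [T].
alpha (angular acceleration) has dimensions [T^-2].

Left side: [T^-1]
Right side: [T^-1]

Both sides have the same dimensions, so the equation is dimensionally consistent.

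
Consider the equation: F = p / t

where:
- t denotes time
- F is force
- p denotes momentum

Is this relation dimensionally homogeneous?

Yes

t (time) has dimensions [T].
F (force) has dimensions [L M T^-2].
p (momentum) has dimensions [L M T^-1].

Left side: [L M T^-2]
Right side: [L M T^-2]

Both sides have the same dimensions, so the equation is dimensionally consistent.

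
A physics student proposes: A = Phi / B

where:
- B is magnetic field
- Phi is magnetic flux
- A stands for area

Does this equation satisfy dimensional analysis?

Yes

B (magnetic field) has dimensions [I^-1 M T^-2].
Phi (magnetic flux) has dimensions [I^-1 L^2 M T^-2].
A (area) has dimensions [L^2].

Left side: [L^2]
Right side: [L^2]

Both sides have the same dimensions, so the equation is dimensionally consistent.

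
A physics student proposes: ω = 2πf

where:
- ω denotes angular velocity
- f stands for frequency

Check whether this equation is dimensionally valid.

Yes

ω (angular velocity) has dimensions [T^-1].
f (frequency) has dimensions [T^-1].

Left side: [T^-1]
Right side: [T^-1]

Both sides have the same dimensions, so the equation is dimensionally consistent.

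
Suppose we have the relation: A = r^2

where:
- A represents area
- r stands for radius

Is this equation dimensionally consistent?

Yes

A (area) has dimensions [L^2].
r (radius) has dimensions [L].

Left side: [L^2]
Right side: [L^2]

Both sides have the same dimensions, so the equation is dimensionally consistent.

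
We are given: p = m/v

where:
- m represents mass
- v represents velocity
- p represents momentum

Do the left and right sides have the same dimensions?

No

m (mass) has dimensions [M].
v (velocity) has dimensions [L T^-1].
p (momentum) has dimensions [L M T^-1].

Left side: [L M T^-1]
Right side: [L^-1 M T]

The two sides have different dimensions, so the equation is NOT dimensionally consistent.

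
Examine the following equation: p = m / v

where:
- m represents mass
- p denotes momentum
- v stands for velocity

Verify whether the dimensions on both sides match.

No

m (mass) has dimensions [M].
p (momentum) has dimensions [L M T^-1].
v (velocity) has dimensions [L T^-1].

Left side: [L M T^-1]
Right side: [L^-1 M T]

The two sides have different dimensions, so the equation is NOT dimensionally consistent.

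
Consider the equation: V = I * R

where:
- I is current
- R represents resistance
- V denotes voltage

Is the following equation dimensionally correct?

Yes

I (current) has dimensions [I].
R (resistance) has dimensions [I^-2 L^2 M T^-3].
V (voltage) has dimensions [I^-1 L^2 M T^-3].

Left side: [I^-1 L^2 M T^-3]
Right side: [I^-1 L^2 M T^-3]

Both sides have the same dimensions, so the equation is dimensionally consistent.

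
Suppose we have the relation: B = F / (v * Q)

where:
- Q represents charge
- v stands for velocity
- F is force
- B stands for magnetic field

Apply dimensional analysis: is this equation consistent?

Yes

Q (charge) has dimensions [I T].
v (velocity) has dimensions [L T^-1].
F (force) has dimensions [L M T^-2].
B (magnetic field) has dimensions [I^-1 M T^-2].

Left side: [I^-1 M T^-2]
Right side: [I^-1 M T^-2]

Both sides have the same dimensions, so the equation is dimensionally consistent.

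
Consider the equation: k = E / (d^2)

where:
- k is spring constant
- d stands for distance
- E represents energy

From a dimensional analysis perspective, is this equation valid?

Yes

k (spring constant) has dimensions [M T^-2].
d (distance) has dimensions [L].
E (energy) has dimensions [L^2 M T^-2].

Left side: [M T^-2]
Right side: [M T^-2]

Both sides have the same dimensions, so the equation is dimensionally consistent.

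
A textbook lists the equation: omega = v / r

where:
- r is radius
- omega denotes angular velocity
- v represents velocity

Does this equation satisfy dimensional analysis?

Yes

r (radius) has dimensions [L].
omega (angular velocity) has dimensions [T^-1].
v (velocity) has dimensions [L T^-1].

Left side: [T^-1]
Right side: [T^-1]

Both sides have the same dimensions, so the equation is dimensionally consistent.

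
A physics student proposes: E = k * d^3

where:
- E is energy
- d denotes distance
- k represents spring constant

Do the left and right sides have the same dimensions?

No

E (energy) has dimensions [L^2 M T^-2].
d (distance) has dimensions [L].
k (spring constant) has dimensions [M T^-2].

Left side: [L^2 M T^-2]
Right side: [L^3 M T^-2]

The two sides have different dimensions, so the equation is NOT dimensionally consistent.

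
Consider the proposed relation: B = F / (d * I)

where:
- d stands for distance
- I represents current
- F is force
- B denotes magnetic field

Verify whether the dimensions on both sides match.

Yes

d (distance) has dimensions [L].
I (current) has dimensions [I].
F (force) has dimensions [L M T^-2].
B (magnetic field) has dimensions [I^-1 M T^-2].

Left side: [I^-1 M T^-2]
Right side: [I^-1 M T^-2]

Both sides have the same dimensions, so the equation is dimensionally consistent.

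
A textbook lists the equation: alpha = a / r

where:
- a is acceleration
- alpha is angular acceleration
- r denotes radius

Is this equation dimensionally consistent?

Yes

a (acceleration) has dimensions [L T^-2].
alpha (angular acceleration) has dimensions [T^-2].
r (radius) has dimensions [L].

Left side: [T^-2]
Right side: [T^-2]

Both sides have the same dimensions, so the equation is dimensionally consistent.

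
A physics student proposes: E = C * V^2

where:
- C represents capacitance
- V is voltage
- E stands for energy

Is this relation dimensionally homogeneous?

Yes

C (capacitance) has dimensions [I^2 L^-2 M^-1 T^4].
V (voltage) has dimensions [I^-1 L^2 M T^-3].
E (energy) has dimensions [L^2 M T^-2].

Left side: [L^2 M T^-2]
Right side: [L^2 M T^-2]

Both sides have the same dimensions, so the equation is dimensionally consistent.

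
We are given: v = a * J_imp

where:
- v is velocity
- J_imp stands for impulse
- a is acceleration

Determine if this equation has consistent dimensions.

No

v (velocity) has dimensions [L T^-1].
J_imp (impulse) has dimensions [L M T^-1].
a (acceleration) has dimensions [L T^-2].

Left side: [L T^-1]
Right side: [L^2 M T^-3]

The two sides have different dimensions, so the equation is NOT dimensionally consistent.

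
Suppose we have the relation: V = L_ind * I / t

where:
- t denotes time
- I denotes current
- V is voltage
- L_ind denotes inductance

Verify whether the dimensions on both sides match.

Yes

t (time) has dimensions [T].
I (current) has dimensions [I].
V (voltage) has dimensions [I^-1 L^2 M T^-3].
L_ind (inductance) has dimensions [I^-2 L^2 M T^-2].

Left side: [I^-1 L^2 M T^-3]
Right side: [I^-1 L^2 M T^-3]

Both sides have the same dimensions, so the equation is dimensionally consistent.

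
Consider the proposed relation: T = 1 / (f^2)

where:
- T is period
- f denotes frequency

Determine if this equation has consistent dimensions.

No

T (period) has dimensions [T].
f (frequency) has dimensions [T^-1].

Left side: [T]
Right side: [T^2]

The two sides have different dimensions, so the equation is NOT dimensionally consistent.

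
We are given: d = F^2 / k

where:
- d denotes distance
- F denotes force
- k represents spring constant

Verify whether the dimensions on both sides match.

No

d (distance) has dimensions [L].
F (force) has dimensions [L M T^-2].
k (spring constant) has dimensions [M T^-2].

Left side: [L]
Right side: [L^2 M T^-2]

The two sides have different dimensions, so the equation is NOT dimensionally consistent.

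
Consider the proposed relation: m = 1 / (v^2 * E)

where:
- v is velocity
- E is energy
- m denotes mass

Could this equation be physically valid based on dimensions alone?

No

v (velocity) has dimensions [L T^-1].
E (energy) has dimensions [L^2 M T^-2].
m (mass) has dimensions [M].

Left side: [M]
Right side: [L^-4 M^-1 T^4]

The two sides have different dimensions, so the equation is NOT dimensionally consistent.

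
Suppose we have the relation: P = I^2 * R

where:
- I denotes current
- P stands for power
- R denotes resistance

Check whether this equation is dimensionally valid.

Yes

I (current) has dimensions [I].
P (power) has dimensions [L^2 M T^-3].
R (resistance) has dimensions [I^-2 L^2 M T^-3].

Left side: [L^2 M T^-3]
Right side: [L^2 M T^-3]

Both sides have the same dimensions, so the equation is dimensionally consistent.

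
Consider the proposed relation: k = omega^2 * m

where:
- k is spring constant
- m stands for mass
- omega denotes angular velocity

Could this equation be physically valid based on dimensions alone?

Yes

k (spring constant) has dimensions [M T^-2].
m (mass) has dimensions [M].
omega (angular velocity) has dimensions [T^-1].

Left side: [M T^-2]
Right side: [M T^-2]

Both sides have the same dimensions, so the equation is dimensionally consistent.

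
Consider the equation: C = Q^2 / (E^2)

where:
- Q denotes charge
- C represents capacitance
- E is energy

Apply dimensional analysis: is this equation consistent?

No

Q (charge) has dimensions [I T].
C (capacitance) has dimensions [I^2 L^-2 M^-1 T^4].
E (energy) has dimensions [L^2 M T^-2].

Left side: [I^2 L^-2 M^-1 T^4]
Right side: [I^2 L^-4 M^-2 T^6]

The two sides have different dimensions, so the equation is NOT dimensionally consistent.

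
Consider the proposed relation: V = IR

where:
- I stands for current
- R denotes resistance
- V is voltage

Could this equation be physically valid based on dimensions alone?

Yes

I (current) has dimensions [I].
R (resistance) has dimensions [I^-2 L^2 M T^-3].
V (voltage) has dimensions [I^-1 L^2 M T^-3].

Left side: [I^-1 L^2 M T^-3]
Right side: [I^-1 L^2 M T^-3]

Both sides have the same dimensions, so the equation is dimensionally consistent.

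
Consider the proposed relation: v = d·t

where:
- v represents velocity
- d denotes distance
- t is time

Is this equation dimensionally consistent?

No

v (velocity) has dimensions [L T^-1].
d (distance) has dimensions [L].
t (time) has dimensions [T].

Left side: [L T^-1]
Right side: [L T]

The two sides have different dimensions, so the equation is NOT dimensionally consistent.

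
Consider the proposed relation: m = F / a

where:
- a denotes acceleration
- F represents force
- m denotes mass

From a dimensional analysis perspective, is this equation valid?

Yes

a (acceleration) has dimensions [L T^-2].
F (force) has dimensions [L M T^-2].
m (mass) has dimensions [M].

Left side: [M]
Right side: [M]

Both sides have the same dimensions, so the equation is dimensionally consistent.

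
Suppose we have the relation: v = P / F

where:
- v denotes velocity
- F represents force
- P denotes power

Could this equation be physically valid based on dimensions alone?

Yes

v (velocity) has dimensions [L T^-1].
F (force) has dimensions [L M T^-2].
P (power) has dimensions [L^2 M T^-3].

Left side: [L T^-1]
Right side: [L T^-1]

Both sides have the same dimensions, so the equation is dimensionally consistent.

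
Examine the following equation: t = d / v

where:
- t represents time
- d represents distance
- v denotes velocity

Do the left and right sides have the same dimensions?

Yes

t (time) has dimensions [T].
d (distance) has dimensions [L].
v (velocity) has dimensions [L T^-1].

Left side: [T]
Right side: [T]

Both sides have the same dimensions, so the equation is dimensionally consistent.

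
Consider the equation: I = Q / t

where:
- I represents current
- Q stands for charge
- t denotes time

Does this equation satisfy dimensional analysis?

Yes

I (current) has dimensions [I].
Q (charge) has dimensions [I T].
t (time) has dimensions [T].

Left side: [I]
Right side: [I]

Both sides have the same dimensions, so the equation is dimensionally consistent.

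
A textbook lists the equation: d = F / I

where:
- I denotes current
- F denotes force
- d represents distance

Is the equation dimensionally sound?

No

I (current) has dimensions [I].
F (force) has dimensions [L M T^-2].
d (distance) has dimensions [L].

Left side: [L]
Right side: [I^-1 L M T^-2]

The two sides have different dimensions, so the equation is NOT dimensionally consistent.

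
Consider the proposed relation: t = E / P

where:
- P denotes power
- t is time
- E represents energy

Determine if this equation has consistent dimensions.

Yes

P (power) has dimensions [L^2 M T^-3].
t (time) has dimensions [T].
E (energy) has dimensions [L^2 M T^-2].

Left side: [T]
Right side: [T]

Both sides have the same dimensions, so the equation is dimensionally consistent.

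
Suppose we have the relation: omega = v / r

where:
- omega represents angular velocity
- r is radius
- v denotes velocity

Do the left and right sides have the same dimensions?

Yes

omega (angular velocity) has dimensions [T^-1].
r (radius) has dimensions [L].
v (velocity) has dimensions [L T^-1].

Left side: [T^-1]
Right side: [T^-1]

Both sides have the same dimensions, so the equation is dimensionally consistent.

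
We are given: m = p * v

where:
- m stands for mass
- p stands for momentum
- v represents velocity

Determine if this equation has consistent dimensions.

No

m (mass) has dimensions [M].
p (momentum) has dimensions [L M T^-1].
v (velocity) has dimensions [L T^-1].

Left side: [M]
Right side: [L^2 M T^-2]

The two sides have different dimensions, so the equation is NOT dimensionally consistent.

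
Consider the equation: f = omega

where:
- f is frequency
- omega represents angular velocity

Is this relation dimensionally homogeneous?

Yes

f (frequency) has dimensions [T^-1].
omega (angular velocity) has dimensions [T^-1].

Left side: [T^-1]
Right side: [T^-1]

Both sides have the same dimensions, so the equation is dimensionally consistent.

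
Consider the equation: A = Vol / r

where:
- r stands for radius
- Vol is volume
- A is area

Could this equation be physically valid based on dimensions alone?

Yes

r (radius) has dimensions [L].
Vol (volume) has dimensions [L^3].
A (area) has dimensions [L^2].

Left side: [L^2]
Right side: [L^2]

Both sides have the same dimensions, so the equation is dimensionally consistent.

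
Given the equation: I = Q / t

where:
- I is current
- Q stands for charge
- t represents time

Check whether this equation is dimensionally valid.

Yes

I (current) has dimensions [I].
Q (charge) has dimensions [I T].
t (time) has dimensions [T].

Left side: [I]
Right side: [I]

Both sides have the same dimensions, so the equation is dimensionally consistent.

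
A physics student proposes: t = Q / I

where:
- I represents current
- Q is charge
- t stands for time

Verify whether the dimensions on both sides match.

Yes

I (current) has dimensions [I].
Q (charge) has dimensions [I T].
t (time) has dimensions [T].

Left side: [T]
Right side: [T]

Both sides have the same dimensions, so the equation is dimensionally consistent.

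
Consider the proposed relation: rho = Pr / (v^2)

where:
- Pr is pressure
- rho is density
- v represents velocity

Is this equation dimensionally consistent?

Yes

Pr (pressure) has dimensions [L^-1 M T^-2].
rho (density) has dimensions [L^-3 M].
v (velocity) has dimensions [L T^-1].

Left side: [L^-3 M]
Right side: [L^-3 M]

Both sides have the same dimensions, so the equation is dimensionally consistent.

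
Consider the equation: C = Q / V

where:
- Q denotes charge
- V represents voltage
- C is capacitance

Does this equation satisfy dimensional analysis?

Yes

Q (charge) has dimensions [I T].
V (voltage) has dimensions [I^-1 L^2 M T^-3].
C (capacitance) has dimensions [I^2 L^-2 M^-1 T^4].

Left side: [I^2 L^-2 M^-1 T^4]
Right side: [I^2 L^-2 M^-1 T^4]

Both sides have the same dimensions, so the equation is dimensionally consistent.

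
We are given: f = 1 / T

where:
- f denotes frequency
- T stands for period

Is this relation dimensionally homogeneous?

Yes

f (frequency) has dimensions [T^-1].
T (period) has dimensions [T].

Left side: [T^-1]
Right side: [T^-1]

Both sides have the same dimensions, so the equation is dimensionally consistent.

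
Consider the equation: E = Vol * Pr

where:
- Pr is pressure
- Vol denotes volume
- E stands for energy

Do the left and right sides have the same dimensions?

Yes

Pr (pressure) has dimensions [L^-1 M T^-2].
Vol (volume) has dimensions [L^3].
E (energy) has dimensions [L^2 M T^-2].

Left side: [L^2 M T^-2]
Right side: [L^2 M T^-2]

Both sides have the same dimensions, so the equation is dimensionally consistent.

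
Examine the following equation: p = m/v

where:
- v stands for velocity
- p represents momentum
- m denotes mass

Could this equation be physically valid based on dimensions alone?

No

v (velocity) has dimensions [L T^-1].
p (momentum) has dimensions [L M T^-1].
m (mass) has dimensions [M].

Left side: [L M T^-1]
Right side: [L^-1 M T]

The two sides have different dimensions, so the equation is NOT dimensionally consistent.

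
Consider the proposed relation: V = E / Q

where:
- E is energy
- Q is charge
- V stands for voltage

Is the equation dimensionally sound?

Yes

E (energy) has dimensions [L^2 M T^-2].
Q (charge) has dimensions [I T].
V (voltage) has dimensions [I^-1 L^2 M T^-3].

Left side: [I^-1 L^2 M T^-3]
Right side: [I^-1 L^2 M T^-3]

Both sides have the same dimensions, so the equation is dimensionally consistent.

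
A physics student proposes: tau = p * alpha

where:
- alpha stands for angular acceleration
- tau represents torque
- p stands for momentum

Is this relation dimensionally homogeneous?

No

alpha (angular acceleration) has dimensions [T^-2].
tau (torque) has dimensions [L^2 M T^-2].
p (momentum) has dimensions [L M T^-1].

Left side: [L^2 M T^-2]
Right side: [L M T^-3]

The two sides have different dimensions, so the equation is NOT dimensionally consistent.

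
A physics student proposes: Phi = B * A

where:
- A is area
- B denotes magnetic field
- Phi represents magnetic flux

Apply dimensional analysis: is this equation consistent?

Yes

A (area) has dimensions [L^2].
B (magnetic field) has dimensions [I^-1 M T^-2].
Phi (magnetic flux) has dimensions [I^-1 L^2 M T^-2].

Left side: [I^-1 L^2 M T^-2]
Right side: [I^-1 L^2 M T^-2]

Both sides have the same dimensions, so the equation is dimensionally consistent.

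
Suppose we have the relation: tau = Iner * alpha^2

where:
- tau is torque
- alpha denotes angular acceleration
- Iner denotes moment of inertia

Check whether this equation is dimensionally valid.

No

tau (torque) has dimensions [L^2 M T^-2].
alpha (angular acceleration) has dimensions [T^-2].
Iner (moment of inertia) has dimensions [L^2 M].

Left side: [L^2 M T^-2]
Right side: [L^2 M T^-4]

The two sides have different dimensions, so the equation is NOT dimensionally consistent.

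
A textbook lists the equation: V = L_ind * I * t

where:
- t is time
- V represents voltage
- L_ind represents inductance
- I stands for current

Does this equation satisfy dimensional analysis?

No

t (time) has dimensions [T].
V (voltage) has dimensions [I^-1 L^2 M T^-3].
L_ind (inductance) has dimensions [I^-2 L^2 M T^-2].
I (current) has dimensions [I].

Left side: [I^-1 L^2 M T^-3]
Right side: [I^-1 L^2 M T^-1]

The two sides have different dimensions, so the equation is NOT dimensionally consistent.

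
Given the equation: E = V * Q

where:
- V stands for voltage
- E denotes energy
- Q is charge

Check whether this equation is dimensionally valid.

Yes

V (voltage) has dimensions [I^-1 L^2 M T^-3].
E (energy) has dimensions [L^2 M T^-2].
Q (charge) has dimensions [I T].

Left side: [L^2 M T^-2]
Right side: [L^2 M T^-2]

Both sides have the same dimensions, so the equation is dimensionally consistent.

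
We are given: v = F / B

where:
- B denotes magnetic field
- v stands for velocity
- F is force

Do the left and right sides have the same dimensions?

No

B (magnetic field) has dimensions [I^-1 M T^-2].
v (velocity) has dimensions [L T^-1].
F (force) has dimensions [L M T^-2].

Left side: [L T^-1]
Right side: [I L]

The two sides have different dimensions, so the equation is NOT dimensionally consistent.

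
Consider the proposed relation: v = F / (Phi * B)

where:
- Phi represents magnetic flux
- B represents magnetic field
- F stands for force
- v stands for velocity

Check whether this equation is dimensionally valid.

No

Phi (magnetic flux) has dimensions [I^-1 L^2 M T^-2].
B (magnetic field) has dimensions [I^-1 M T^-2].
F (force) has dimensions [L M T^-2].
v (velocity) has dimensions [L T^-1].

Left side: [L T^-1]
Right side: [I^2 L^-1 M^-1 T^2]

The two sides have different dimensions, so the equation is NOT dimensionally consistent.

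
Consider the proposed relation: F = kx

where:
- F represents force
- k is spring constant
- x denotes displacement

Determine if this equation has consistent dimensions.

Yes

F (force) has dimensions [L M T^-2].
k (spring constant) has dimensions [M T^-2].
x (displacement) has dimensions [L].

Left side: [L M T^-2]
Right side: [L M T^-2]

Both sides have the same dimensions, so the equation is dimensionally consistent.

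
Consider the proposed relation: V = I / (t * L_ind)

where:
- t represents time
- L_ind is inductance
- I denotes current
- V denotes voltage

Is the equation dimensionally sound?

No

t (time) has dimensions [T].
L_ind (inductance) has dimensions [I^-2 L^2 M T^-2].
I (current) has dimensions [I].
V (voltage) has dimensions [I^-1 L^2 M T^-3].

Left side: [I^-1 L^2 M T^-3]
Right side: [I^3 L^-2 M^-1 T]

The two sides have different dimensions, so the equation is NOT dimensionally consistent.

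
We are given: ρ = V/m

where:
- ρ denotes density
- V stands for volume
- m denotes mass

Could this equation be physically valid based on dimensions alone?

No

ρ (density) has dimensions [L^-3 M].
V (volume) has dimensions [L^3].
m (mass) has dimensions [M].

Left side: [L^-3 M]
Right side: [L^3 M^-1]

The two sides have different dimensions, so the equation is NOT dimensionally consistent.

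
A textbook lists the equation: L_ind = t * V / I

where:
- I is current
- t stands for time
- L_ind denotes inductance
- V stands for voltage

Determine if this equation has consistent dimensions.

Yes

I (current) has dimensions [I].
t (time) has dimensions [T].
L_ind (inductance) has dimensions [I^-2 L^2 M T^-2].
V (voltage) has dimensions [I^-1 L^2 M T^-3].

Left side: [I^-2 L^2 M T^-2]
Right side: [I^-2 L^2 M T^-2]

Both sides have the same dimensions, so the equation is dimensionally consistent.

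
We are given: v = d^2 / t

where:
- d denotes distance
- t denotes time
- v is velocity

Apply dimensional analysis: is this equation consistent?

No

d (distance) has dimensions [L].
t (time) has dimensions [T].
v (velocity) has dimensions [L T^-1].

Left side: [L T^-1]
Right side: [L^2 T^-1]

The two sides have different dimensions, so the equation is NOT dimensionally consistent.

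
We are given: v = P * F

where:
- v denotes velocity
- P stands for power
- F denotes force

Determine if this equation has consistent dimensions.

No

v (velocity) has dimensions [L T^-1].
P (power) has dimensions [L^2 M T^-3].
F (force) has dimensions [L M T^-2].

Left side: [L T^-1]
Right side: [L^3 M^2 T^-5]

The two sides have different dimensions, so the equation is NOT dimensionally consistent.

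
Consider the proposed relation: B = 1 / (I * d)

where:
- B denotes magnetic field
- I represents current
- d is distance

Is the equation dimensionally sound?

No

B (magnetic field) has dimensions [I^-1 M T^-2].
I (current) has dimensions [I].
d (distance) has dimensions [L].

Left side: [I^-1 M T^-2]
Right side: [I^-1 L^-1]

The two sides have different dimensions, so the equation is NOT dimensionally consistent.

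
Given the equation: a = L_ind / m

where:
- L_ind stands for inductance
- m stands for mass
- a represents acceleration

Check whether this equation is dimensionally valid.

No

L_ind (inductance) has dimensions [I^-2 L^2 M T^-2].
m (mass) has dimensions [M].
a (acceleration) has dimensions [L T^-2].

Left side: [L T^-2]
Right side: [I^-2 L^2 T^-2]

The two sides have different dimensions, so the equation is NOT dimensionally consistent.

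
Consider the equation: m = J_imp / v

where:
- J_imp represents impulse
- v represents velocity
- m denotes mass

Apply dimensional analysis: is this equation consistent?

Yes

J_imp (impulse) has dimensions [L M T^-1].
v (velocity) has dimensions [L T^-1].
m (mass) has dimensions [M].

Left side: [M]
Right side: [M]

Both sides have the same dimensions, so the equation is dimensionally consistent.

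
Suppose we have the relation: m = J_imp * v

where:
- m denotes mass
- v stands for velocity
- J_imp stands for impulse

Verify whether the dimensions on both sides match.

No

m (mass) has dimensions [M].
v (velocity) has dimensions [L T^-1].
J_imp (impulse) has dimensions [L M T^-1].

Left side: [M]
Right side: [L^2 M T^-2]

The two sides have different dimensions, so the equation is NOT dimensionally consistent.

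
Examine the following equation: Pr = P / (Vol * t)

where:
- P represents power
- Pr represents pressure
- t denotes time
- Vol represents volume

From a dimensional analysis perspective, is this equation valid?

No

P (power) has dimensions [L^2 M T^-3].
Pr (pressure) has dimensions [L^-1 M T^-2].
t (time) has dimensions [T].
Vol (volume) has dimensions [L^3].

Left side: [L^-1 M T^-2]
Right side: [L^-1 M T^-4]

The two sides have different dimensions, so the equation is NOT dimensionally consistent.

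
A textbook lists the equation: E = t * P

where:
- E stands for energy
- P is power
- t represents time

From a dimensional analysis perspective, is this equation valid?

Yes

E (energy) has dimensions [L^2 M T^-2].
P (power) has dimensions [L^2 M T^-3].
t (time) has dimensions [T].

Left side: [L^2 M T^-2]
Right side: [L^2 M T^-2]

Both sides have the same dimensions, so the equation is dimensionally consistent.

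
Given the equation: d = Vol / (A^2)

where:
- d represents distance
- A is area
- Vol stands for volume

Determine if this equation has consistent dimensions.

No

d (distance) has dimensions [L].
A (area) has dimensions [L^2].
Vol (volume) has dimensions [L^3].

Left side: [L]
Right side: [L^-1]

The two sides have different dimensions, so the equation is NOT dimensionally consistent.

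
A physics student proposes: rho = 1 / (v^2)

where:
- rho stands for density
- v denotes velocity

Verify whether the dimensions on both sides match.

No

rho (density) has dimensions [L^-3 M].
v (velocity) has dimensions [L T^-1].

Left side: [L^-3 M]
Right side: [L^-2 T^2]

The two sides have different dimensions, so the equation is NOT dimensionally consistent.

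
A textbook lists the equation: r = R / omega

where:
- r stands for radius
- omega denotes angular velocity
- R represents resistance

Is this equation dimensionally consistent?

No

r (radius) has dimensions [L].
omega (angular velocity) has dimensions [T^-1].
R (resistance) has dimensions [I^-2 L^2 M T^-3].

Left side: [L]
Right side: [I^-2 L^2 M T^-2]

The two sides have different dimensions, so the equation is NOT dimensionally consistent.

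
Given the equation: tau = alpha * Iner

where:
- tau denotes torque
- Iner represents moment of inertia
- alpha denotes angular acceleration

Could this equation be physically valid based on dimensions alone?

Yes

tau (torque) has dimensions [L^2 M T^-2].
Iner (moment of inertia) has dimensions [L^2 M].
alpha (angular acceleration) has dimensions [T^-2].

Left side: [L^2 M T^-2]
Right side: [L^2 M T^-2]

Both sides have the same dimensions, so the equation is dimensionally consistent.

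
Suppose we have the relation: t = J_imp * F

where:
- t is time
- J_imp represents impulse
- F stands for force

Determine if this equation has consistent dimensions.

No

t (time) has dimensions [T].
J_imp (impulse) has dimensions [L M T^-1].
F (force) has dimensions [L M T^-2].

Left side: [T]
Right side: [L^2 M^2 T^-3]

The two sides have different dimensions, so the equation is NOT dimensionally consistent.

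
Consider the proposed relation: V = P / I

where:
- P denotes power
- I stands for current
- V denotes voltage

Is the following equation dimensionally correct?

Yes

P (power) has dimensions [L^2 M T^-3].
I (current) has dimensions [I].
V (voltage) has dimensions [I^-1 L^2 M T^-3].

Left side: [I^-1 L^2 M T^-3]
Right side: [I^-1 L^2 M T^-3]

Both sides have the same dimensions, so the equation is dimensionally consistent.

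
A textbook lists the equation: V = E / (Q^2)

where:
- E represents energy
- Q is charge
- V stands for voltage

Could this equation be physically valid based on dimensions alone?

No

E (energy) has dimensions [L^2 M T^-2].
Q (charge) has dimensions [I T].
V (voltage) has dimensions [I^-1 L^2 M T^-3].

Left side: [I^-1 L^2 M T^-3]
Right side: [I^-2 L^2 M T^-4]

The two sides have different dimensions, so the equation is NOT dimensionally consistent.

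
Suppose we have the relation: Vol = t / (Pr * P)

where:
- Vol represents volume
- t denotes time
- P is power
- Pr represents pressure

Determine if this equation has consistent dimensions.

No

Vol (volume) has dimensions [L^3].
t (time) has dimensions [T].
P (power) has dimensions [L^2 M T^-3].
Pr (pressure) has dimensions [L^-1 M T^-2].

Left side: [L^3]
Right side: [L^-1 M^-2 T^6]

The two sides have different dimensions, so the equation is NOT dimensionally consistent.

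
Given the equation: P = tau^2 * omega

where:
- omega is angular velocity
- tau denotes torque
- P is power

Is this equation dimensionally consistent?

No

omega (angular velocity) has dimensions [T^-1].
tau (torque) has dimensions [L^2 M T^-2].
P (power) has dimensions [L^2 M T^-3].

Left side: [L^2 M T^-3]
Right side: [L^4 M^2 T^-5]

The two sides have different dimensions, so the equation is NOT dimensionally consistent.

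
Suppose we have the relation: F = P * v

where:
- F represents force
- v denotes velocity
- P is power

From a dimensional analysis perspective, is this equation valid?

No

F (force) has dimensions [L M T^-2].
v (velocity) has dimensions [L T^-1].
P (power) has dimensions [L^2 M T^-3].

Left side: [L M T^-2]
Right side: [L^3 M T^-4]

The two sides have different dimensions, so the equation is NOT dimensionally consistent.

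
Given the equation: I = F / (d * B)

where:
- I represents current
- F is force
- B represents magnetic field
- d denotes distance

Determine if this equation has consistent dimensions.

Yes

I (current) has dimensions [I].
F (force) has dimensions [L M T^-2].
B (magnetic field) has dimensions [I^-1 M T^-2].
d (distance) has dimensions [L].

Left side: [I]
Right side: [I]

Both sides have the same dimensions, so the equation is dimensionally consistent.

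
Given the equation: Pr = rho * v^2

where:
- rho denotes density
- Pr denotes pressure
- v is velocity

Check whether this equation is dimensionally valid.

Yes

rho (density) has dimensions [L^-3 M].
Pr (pressure) has dimensions [L^-1 M T^-2].
v (velocity) has dimensions [L T^-1].

Left side: [L^-1 M T^-2]
Right side: [L^-1 M T^-2]

Both sides have the same dimensions, so the equation is dimensionally consistent.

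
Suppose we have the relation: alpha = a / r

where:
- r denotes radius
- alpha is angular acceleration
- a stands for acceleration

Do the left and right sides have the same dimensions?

Yes

r (radius) has dimensions [L].
alpha (angular acceleration) has dimensions [T^-2].
a (acceleration) has dimensions [L T^-2].

Left side: [T^-2]
Right side: [T^-2]

Both sides have the same dimensions, so the equation is dimensionally consistent.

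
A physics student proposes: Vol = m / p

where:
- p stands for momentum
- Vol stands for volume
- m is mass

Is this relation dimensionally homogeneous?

No

p (momentum) has dimensions [L M T^-1].
Vol (volume) has dimensions [L^3].
m (mass) has dimensions [M].

Left side: [L^3]
Right side: [L^-1 T]

The two sides have different dimensions, so the equation is NOT dimensionally consistent.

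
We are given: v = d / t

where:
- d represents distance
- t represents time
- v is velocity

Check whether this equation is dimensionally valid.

Yes

d (distance) has dimensions [L].
t (time) has dimensions [T].
v (velocity) has dimensions [L T^-1].

Left side: [L T^-1]
Right side: [L T^-1]

Both sides have the same dimensions, so the equation is dimensionally consistent.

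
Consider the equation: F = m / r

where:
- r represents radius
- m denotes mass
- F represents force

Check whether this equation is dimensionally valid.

No

r (radius) has dimensions [L].
m (mass) has dimensions [M].
F (force) has dimensions [L M T^-2].

Left side: [L M T^-2]
Right side: [L^-1 M]

The two sides have different dimensions, so the equation is NOT dimensionally consistent.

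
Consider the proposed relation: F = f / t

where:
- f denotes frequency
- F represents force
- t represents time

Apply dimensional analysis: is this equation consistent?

No

f (frequency) has dimensions [T^-1].
F (force) has dimensions [L M T^-2].
t (time) has dimensions [T].

Left side: [L M T^-2]
Right side: [T^-2]

The two sides have different dimensions, so the equation is NOT dimensionally consistent.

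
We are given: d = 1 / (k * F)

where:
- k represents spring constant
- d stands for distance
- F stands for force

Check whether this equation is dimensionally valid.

No

k (spring constant) has dimensions [M T^-2].
d (distance) has dimensions [L].
F (force) has dimensions [L M T^-2].

Left side: [L]
Right side: [L^-1 M^-2 T^4]

The two sides have different dimensions, so the equation is NOT dimensionally consistent.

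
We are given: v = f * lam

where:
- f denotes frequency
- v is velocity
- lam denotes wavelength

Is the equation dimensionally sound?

Yes

f (frequency) has dimensions [T^-1].
v (velocity) has dimensions [L T^-1].
lam (wavelength) has dimensions [L].

Left side: [L T^-1]
Right side: [L T^-1]

Both sides have the same dimensions, so the equation is dimensionally consistent.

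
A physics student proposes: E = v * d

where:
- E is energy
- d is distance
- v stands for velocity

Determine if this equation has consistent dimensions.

No

E (energy) has dimensions [L^2 M T^-2].
d (distance) has dimensions [L].
v (velocity) has dimensions [L T^-1].

Left side: [L^2 M T^-2]
Right side: [L^2 T^-1]

The two sides have different dimensions, so the equation is NOT dimensionally consistent.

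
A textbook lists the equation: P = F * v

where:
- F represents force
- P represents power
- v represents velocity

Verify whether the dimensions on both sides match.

Yes

F (force) has dimensions [L M T^-2].
P (power) has dimensions [L^2 M T^-3].
v (velocity) has dimensions [L T^-1].

Left side: [L^2 M T^-3]
Right side: [L^2 M T^-3]

Both sides have the same dimensions, so the equation is dimensionally consistent.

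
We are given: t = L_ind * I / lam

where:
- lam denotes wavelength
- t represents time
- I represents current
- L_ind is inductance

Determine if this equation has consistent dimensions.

No

lam (wavelength) has dimensions [L].
t (time) has dimensions [T].
I (current) has dimensions [I].
L_ind (inductance) has dimensions [I^-2 L^2 M T^-2].

Left side: [T]
Right side: [I^-1 L M T^-2]

The two sides have different dimensions, so the equation is NOT dimensionally consistent.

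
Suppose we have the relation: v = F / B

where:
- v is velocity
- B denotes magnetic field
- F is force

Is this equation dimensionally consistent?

No

v (velocity) has dimensions [L T^-1].
B (magnetic field) has dimensions [I^-1 M T^-2].
F (force) has dimensions [L M T^-2].

Left side: [L T^-1]
Right side: [I L]

The two sides have different dimensions, so the equation is NOT dimensionally consistent.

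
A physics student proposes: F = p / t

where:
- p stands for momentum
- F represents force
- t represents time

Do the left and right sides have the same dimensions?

Yes

p (momentum) has dimensions [L M T^-1].
F (force) has dimensions [L M T^-2].
t (time) has dimensions [T].

Left side: [L M T^-2]
Right side: [L M T^-2]

Both sides have the same dimensions, so the equation is dimensionally consistent.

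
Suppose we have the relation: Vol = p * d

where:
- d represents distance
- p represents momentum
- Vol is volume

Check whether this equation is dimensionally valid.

No

d (distance) has dimensions [L].
p (momentum) has dimensions [L M T^-1].
Vol (volume) has dimensions [L^3].

Left side: [L^3]
Right side: [L^2 M T^-1]

The two sides have different dimensions, so the equation is NOT dimensionally consistent.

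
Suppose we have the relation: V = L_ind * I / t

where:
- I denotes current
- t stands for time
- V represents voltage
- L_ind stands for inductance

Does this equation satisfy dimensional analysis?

Yes

I (current) has dimensions [I].
t (time) has dimensions [T].
V (voltage) has dimensions [I^-1 L^2 M T^-3].
L_ind (inductance) has dimensions [I^-2 L^2 M T^-2].

Left side: [I^-1 L^2 M T^-3]
Right side: [I^-1 L^2 M T^-3]

Both sides have the same dimensions, so the equation is dimensionally consistent.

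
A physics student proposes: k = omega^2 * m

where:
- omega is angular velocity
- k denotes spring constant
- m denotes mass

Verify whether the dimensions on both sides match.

Yes

omega (angular velocity) has dimensions [T^-1].
k (spring constant) has dimensions [M T^-2].
m (mass) has dimensions [M].

Left side: [M T^-2]
Right side: [M T^-2]

Both sides have the same dimensions, so the equation is dimensionally consistent.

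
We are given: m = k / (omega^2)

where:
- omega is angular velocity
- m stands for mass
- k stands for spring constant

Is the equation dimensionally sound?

Yes

omega (angular velocity) has dimensions [T^-1].
m (mass) has dimensions [M].
k (spring constant) has dimensions [M T^-2].

Left side: [M]
Right side: [M]

Both sides have the same dimensions, so the equation is dimensionally consistent.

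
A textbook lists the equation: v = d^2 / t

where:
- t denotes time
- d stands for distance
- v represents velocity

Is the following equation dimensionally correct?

No

t (time) has dimensions [T].
d (distance) has dimensions [L].
v (velocity) has dimensions [L T^-1].

Left side: [L T^-1]
Right side: [L^2 T^-1]

The two sides have different dimensions, so the equation is NOT dimensionally consistent.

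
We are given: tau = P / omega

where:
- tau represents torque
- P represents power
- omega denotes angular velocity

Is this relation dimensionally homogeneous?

Yes

tau (torque) has dimensions [L^2 M T^-2].
P (power) has dimensions [L^2 M T^-3].
omega (angular velocity) has dimensions [T^-1].

Left side: [L^2 M T^-2]
Right side: [L^2 M T^-2]

Both sides have the same dimensions, so the equation is dimensionally consistent.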